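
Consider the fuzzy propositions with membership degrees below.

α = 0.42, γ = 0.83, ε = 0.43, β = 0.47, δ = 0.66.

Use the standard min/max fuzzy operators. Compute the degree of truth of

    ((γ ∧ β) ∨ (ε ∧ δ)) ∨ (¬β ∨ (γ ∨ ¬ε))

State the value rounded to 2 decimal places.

γ ∧ β = min(a, b) on (0.83, 0.47) = 0.47
ε ∧ δ = min(a, b) on (0.43, 0.66) = 0.43
(γ ∧ β) ∨ (ε ∧ δ) = max(a, b) on (0.47, 0.43) = 0.47
¬β = 1 − 0.47 = 0.53
¬ε = 1 − 0.43 = 0.57
γ ∨ ¬ε = max(a, b) on (0.83, 0.57) = 0.83
¬β ∨ (γ ∨ ¬ε) = max(a, b) on (0.53, 0.83) = 0.83
((γ ∧ β) ∨ (ε ∧ δ)) ∨ (¬β ∨ (γ ∨ ¬ε)) = max(a, b) on (0.47, 0.83) = 0.83

0.83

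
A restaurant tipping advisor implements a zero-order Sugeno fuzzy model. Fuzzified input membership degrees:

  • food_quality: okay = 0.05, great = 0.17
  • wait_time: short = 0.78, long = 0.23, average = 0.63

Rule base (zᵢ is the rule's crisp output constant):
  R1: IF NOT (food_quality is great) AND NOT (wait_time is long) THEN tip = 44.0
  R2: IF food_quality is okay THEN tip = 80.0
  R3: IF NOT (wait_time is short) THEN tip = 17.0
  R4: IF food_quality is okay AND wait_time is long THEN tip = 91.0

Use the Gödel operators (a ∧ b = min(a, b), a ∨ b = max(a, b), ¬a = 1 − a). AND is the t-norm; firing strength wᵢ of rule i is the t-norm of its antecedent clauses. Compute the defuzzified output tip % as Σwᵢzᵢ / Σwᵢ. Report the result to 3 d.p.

42.358

R1 (z=44.0): ¬great=1−0.17=0.83, ¬long=1−0.23=0.77; AND[min(a, b)] → w = 0.77
R2 (z=80.0): okay=0.05 → w = 0.05
R3 (z=17.0): ¬short=1−0.78=0.22 → w = 0.22
R4 (z=91.0): okay=0.05, long=0.23; AND[min(a, b)] → w = 0.05
Weighted average = (0.77·44.0 + 0.05·80.0 + 0.22·17.0 + 0.05·91.0) / (0.77 + 0.05 + 0.22 + 0.05)
  = 46.1700 / 1.0900 = 42.358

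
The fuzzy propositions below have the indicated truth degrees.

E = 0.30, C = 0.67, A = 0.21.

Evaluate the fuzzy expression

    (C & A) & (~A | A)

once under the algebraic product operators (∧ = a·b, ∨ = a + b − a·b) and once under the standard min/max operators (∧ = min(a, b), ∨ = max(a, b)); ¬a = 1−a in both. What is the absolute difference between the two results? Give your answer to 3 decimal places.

Under algebraic product:
  C & A = a·b on (0.6700, 0.2100) = 0.1407
  ~A = 1 − 0.2100 = 0.7900
  ~A | A = a + b − a·b on (0.7900, 0.2100) = 0.8341
  (C & A) & (~A | A) = a·b on (0.1407, 0.8341) = 0.1174
  → value = 0.1174
Under standard min/max:
  C & A = min(a, b) on (0.67, 0.21) = 0.21
  ~A = 1 − 0.21 = 0.79
  ~A | A = max(a, b) on (0.79, 0.21) = 0.79
  (C & A) & (~A | A) = min(a, b) on (0.21, 0.79) = 0.21
  → value = 0.2100
|0.1174 − 0.2100| = 0.093

0.093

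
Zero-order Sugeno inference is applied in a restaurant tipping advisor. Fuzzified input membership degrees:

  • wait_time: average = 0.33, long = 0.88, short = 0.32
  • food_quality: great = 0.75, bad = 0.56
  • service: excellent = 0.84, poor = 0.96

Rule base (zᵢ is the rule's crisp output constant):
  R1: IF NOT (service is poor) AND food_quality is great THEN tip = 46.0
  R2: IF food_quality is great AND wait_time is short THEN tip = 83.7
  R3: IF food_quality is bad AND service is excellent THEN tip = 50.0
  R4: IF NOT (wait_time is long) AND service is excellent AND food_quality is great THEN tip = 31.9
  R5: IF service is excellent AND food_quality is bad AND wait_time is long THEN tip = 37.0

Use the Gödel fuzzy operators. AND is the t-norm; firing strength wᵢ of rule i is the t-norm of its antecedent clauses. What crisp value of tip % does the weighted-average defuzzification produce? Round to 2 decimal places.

50.73

R1 (z=46.0): ¬poor=1−0.96=0.04, great=0.75; AND[min(a, b)] → w = 0.04
R2 (z=83.7): great=0.75, short=0.32; AND[min(a, b)] → w = 0.32
R3 (z=50.0): bad=0.56, excellent=0.84; AND[min(a, b)] → w = 0.56
R4 (z=31.9): ¬long=1−0.88=0.12, excellent=0.84, great=0.75; AND[min(a, b)] → w = 0.12
R5 (z=37.0): excellent=0.84, bad=0.56, long=0.88; AND[min(a, b)] → w = 0.56
Weighted average = (0.04·46.0 + 0.32·83.7 + 0.56·50.0 + 0.12·31.9 + 0.56·37.0) / (0.04 + 0.32 + 0.56 + 0.12 + 0.56)
  = 81.1720 / 1.6000 = 50.73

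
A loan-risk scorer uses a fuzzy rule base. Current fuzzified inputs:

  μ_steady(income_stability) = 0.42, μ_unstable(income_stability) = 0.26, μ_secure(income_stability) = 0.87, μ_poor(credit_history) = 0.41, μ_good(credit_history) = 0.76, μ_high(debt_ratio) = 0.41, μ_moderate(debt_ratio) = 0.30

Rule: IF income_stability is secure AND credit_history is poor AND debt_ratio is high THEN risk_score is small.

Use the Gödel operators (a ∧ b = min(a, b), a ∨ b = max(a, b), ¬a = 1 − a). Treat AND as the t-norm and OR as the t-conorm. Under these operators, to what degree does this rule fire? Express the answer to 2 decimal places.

firing strength: secure=0.87, poor=0.41, high=0.41; AND[min(a, b)] → w = 0.41

0.41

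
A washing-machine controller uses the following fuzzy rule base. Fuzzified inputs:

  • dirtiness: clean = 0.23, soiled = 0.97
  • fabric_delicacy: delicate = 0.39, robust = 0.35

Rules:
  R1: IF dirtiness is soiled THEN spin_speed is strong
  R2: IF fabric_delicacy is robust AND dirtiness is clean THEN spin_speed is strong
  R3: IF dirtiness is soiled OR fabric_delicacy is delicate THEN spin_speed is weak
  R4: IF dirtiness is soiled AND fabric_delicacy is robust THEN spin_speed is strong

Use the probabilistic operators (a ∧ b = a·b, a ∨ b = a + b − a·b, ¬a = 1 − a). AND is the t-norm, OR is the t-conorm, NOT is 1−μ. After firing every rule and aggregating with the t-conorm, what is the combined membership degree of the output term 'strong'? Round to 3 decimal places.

R1: soiled=0.97 → w = 0.9700
R2: robust=0.35, clean=0.23; AND[a·b] → w = 0.0805
R3: soiled=0.97, delicate=0.39; OR[a + b − a·b] → w = 0.9817
R4: soiled=0.97, robust=0.35; AND[a·b] → w = 0.3395
Rules with consequent 'strong': {R1, R2, R4} → strengths 0.9700, 0.0805, 0.3395
Aggregate via t-conorm [a + b − a·b]: 0.9818

0.982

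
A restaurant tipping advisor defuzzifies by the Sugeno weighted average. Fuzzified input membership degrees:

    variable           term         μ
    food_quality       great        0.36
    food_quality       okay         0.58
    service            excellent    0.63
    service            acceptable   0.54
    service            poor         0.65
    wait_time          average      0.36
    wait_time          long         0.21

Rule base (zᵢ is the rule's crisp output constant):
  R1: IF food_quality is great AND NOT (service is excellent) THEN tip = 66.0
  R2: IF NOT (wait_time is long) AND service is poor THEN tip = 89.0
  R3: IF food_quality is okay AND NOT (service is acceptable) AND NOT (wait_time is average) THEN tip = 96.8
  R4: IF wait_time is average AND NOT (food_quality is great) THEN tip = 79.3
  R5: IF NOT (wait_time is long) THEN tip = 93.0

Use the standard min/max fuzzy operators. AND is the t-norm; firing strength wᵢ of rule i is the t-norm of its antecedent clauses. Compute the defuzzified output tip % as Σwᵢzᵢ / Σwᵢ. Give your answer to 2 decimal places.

R1 (z=66.0): great=0.36, ¬excellent=1−0.63=0.37; AND[min(a, b)] → w = 0.36
R2 (z=89.0): ¬long=1−0.21=0.79, poor=0.65; AND[min(a, b)] → w = 0.65
R3 (z=96.8): okay=0.58, ¬acceptable=1−0.54=0.46, ¬average=1−0.36=0.64; AND[min(a, b)] → w = 0.46
R4 (z=79.3): average=0.36, ¬great=1−0.36=0.64; AND[min(a, b)] → w = 0.36
R5 (z=93.0): ¬long=1−0.21=0.79 → w = 0.79
Weighted average = (0.36·66.0 + 0.65·89.0 + 0.46·96.8 + 0.36·79.3 + 0.79·93.0) / (0.36 + 0.65 + 0.46 + 0.36 + 0.79)
  = 228.1560 / 2.6200 = 87.08

87.08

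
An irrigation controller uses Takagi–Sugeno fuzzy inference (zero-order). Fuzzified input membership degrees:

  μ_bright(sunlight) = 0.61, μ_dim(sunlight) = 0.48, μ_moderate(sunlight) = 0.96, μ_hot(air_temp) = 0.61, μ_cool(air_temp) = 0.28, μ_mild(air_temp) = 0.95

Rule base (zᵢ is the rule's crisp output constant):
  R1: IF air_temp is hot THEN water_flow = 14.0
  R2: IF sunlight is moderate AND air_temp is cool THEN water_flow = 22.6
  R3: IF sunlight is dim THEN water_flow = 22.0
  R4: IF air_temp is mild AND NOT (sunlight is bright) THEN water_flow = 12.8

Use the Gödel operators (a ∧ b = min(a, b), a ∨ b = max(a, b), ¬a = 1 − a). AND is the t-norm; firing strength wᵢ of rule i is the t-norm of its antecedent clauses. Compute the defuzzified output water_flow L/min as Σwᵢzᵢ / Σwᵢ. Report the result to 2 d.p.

R1 (z=14.0): hot=0.61 → w = 0.61
R2 (z=22.6): moderate=0.96, cool=0.28; AND[min(a, b)] → w = 0.28
R3 (z=22.0): dim=0.48 → w = 0.48
R4 (z=12.8): mild=0.95, ¬bright=1−0.61=0.39; AND[min(a, b)] → w = 0.39
Weighted average = (0.61·14.0 + 0.28·22.6 + 0.48·22.0 + 0.39·12.8) / (0.61 + 0.28 + 0.48 + 0.39)
  = 30.4200 / 1.7600 = 17.28

17.28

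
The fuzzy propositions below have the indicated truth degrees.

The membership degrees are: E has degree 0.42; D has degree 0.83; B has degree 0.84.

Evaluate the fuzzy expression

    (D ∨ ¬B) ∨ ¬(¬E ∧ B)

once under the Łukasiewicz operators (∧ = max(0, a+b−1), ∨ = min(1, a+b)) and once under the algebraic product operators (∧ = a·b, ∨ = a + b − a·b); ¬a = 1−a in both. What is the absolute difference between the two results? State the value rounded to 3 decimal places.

Under Łukasiewicz:
  ¬B = 1 − 0.84 = 0.16
  D ∨ ¬B = min(1, a+b) on (0.83, 0.16) = 0.99
  ¬E = 1 − 0.42 = 0.58
  ¬E ∧ B = max(0, a+b−1) on (0.58, 0.84) = 0.42
  ¬(¬E ∧ B) = 1 − 0.42 = 0.58
  (D ∨ ¬B) ∨ ¬(¬E ∧ B) = min(1, a+b) on (0.99, 0.58) = 1.00
  → value = 1.0000
Under algebraic product:
  ¬B = 1 − 0.8400 = 0.1600
  D ∨ ¬B = a + b − a·b on (0.8300, 0.1600) = 0.8572
  ¬E = 1 − 0.4200 = 0.5800
  ¬E ∧ B = a·b on (0.5800, 0.8400) = 0.4872
  ¬(¬E ∧ B) = 1 − 0.4872 = 0.5128
  (D ∨ ¬B) ∨ ¬(¬E ∧ B) = a + b − a·b on (0.8572, 0.5128) = 0.9304
  → value = 0.9304
|1.0000 − 0.9304| = 0.070

0.070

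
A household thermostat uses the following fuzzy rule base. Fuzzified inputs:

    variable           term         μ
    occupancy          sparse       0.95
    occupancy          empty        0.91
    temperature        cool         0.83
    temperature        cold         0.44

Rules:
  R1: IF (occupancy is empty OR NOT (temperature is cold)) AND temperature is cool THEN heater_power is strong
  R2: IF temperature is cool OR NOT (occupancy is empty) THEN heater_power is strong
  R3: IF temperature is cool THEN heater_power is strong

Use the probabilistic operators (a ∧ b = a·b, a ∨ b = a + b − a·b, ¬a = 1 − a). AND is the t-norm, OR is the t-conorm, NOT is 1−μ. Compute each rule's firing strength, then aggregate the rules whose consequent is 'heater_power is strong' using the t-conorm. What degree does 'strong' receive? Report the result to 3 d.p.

0.995

R1: (empty=0.91 OR ¬cold=1−0.44=0.56) = 0.9604; AND[a·b] with cool=0.83 → w = 0.7971
R2: cool=0.83, ¬empty=1−0.91=0.09; OR[a + b − a·b] → w = 0.8453
R3: cool=0.83 → w = 0.8300
Rules with consequent 'strong': {R1, R2, R3} → strengths 0.7971, 0.8453, 0.8300
Aggregate via t-conorm [a + b − a·b]: 0.9947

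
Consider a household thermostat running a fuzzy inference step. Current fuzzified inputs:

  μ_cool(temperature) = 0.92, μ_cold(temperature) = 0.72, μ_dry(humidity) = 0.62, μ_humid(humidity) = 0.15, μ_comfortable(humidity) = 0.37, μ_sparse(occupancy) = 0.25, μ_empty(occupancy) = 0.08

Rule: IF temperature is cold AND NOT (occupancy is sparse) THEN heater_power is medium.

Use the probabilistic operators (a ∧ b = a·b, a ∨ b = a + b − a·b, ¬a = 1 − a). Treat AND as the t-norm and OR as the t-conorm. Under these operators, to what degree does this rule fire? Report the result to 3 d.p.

firing strength: cold=0.72, ¬sparse=1−0.25=0.75; AND[a·b] → w = 0.5400

0.540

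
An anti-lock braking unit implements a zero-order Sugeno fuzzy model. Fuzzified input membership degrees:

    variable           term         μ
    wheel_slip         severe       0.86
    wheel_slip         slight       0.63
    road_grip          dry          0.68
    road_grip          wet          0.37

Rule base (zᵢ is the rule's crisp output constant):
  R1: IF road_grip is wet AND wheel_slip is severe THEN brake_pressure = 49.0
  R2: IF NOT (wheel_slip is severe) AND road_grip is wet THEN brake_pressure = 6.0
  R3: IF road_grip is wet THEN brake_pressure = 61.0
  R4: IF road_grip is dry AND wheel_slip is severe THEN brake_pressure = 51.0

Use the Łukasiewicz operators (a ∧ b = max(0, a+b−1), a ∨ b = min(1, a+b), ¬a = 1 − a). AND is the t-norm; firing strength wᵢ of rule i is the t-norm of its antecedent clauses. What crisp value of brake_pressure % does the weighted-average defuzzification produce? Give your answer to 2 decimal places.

R1 (z=49.0): wet=0.37, severe=0.86; AND[max(0, a+b−1)] → w = 0.23
R2 (z=6.0): ¬severe=1−0.86=0.14, wet=0.37; AND[max(0, a+b−1)] → w = 0.00
R3 (z=61.0): wet=0.37 → w = 0.37
R4 (z=51.0): dry=0.68, severe=0.86; AND[max(0, a+b−1)] → w = 0.54
Weighted average = (0.23·49.0 + 0.00·6.0 + 0.37·61.0 + 0.54·51.0) / (0.23 + 0.00 + 0.37 + 0.54)
  = 61.3800 / 1.1400 = 53.84

53.84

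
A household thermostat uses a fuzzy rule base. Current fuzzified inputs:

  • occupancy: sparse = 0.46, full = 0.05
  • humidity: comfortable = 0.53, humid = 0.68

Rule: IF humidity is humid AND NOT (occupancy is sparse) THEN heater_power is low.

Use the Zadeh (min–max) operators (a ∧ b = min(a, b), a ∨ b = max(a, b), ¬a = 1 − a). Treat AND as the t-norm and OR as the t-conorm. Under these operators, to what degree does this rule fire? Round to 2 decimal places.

0.54

firing strength: humid=0.68, ¬sparse=1−0.46=0.54; AND[min(a, b)] → w = 0.54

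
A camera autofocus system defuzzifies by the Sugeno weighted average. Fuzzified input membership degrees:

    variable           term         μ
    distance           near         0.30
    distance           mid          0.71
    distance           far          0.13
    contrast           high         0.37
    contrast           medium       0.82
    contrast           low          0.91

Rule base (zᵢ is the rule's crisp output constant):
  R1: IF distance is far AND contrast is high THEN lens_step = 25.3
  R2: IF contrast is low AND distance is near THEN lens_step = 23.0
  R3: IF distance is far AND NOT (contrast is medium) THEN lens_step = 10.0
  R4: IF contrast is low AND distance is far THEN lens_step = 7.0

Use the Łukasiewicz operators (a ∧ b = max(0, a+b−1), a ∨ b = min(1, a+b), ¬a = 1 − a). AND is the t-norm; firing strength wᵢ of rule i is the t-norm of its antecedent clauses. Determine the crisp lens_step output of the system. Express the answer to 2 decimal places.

R1 (z=25.3): far=0.13, high=0.37; AND[max(0, a+b−1)] → w = 0.00
R2 (z=23.0): low=0.91, near=0.30; AND[max(0, a+b−1)] → w = 0.21
R3 (z=10.0): far=0.13, ¬medium=1−0.82=0.18; AND[max(0, a+b−1)] → w = 0.00
R4 (z=7.0): low=0.91, far=0.13; AND[max(0, a+b−1)] → w = 0.04
Weighted average = (0.00·25.3 + 0.21·23.0 + 0.00·10.0 + 0.04·7.0) / (0.00 + 0.21 + 0.00 + 0.04)
  = 5.1100 / 0.2500 = 20.44

20.44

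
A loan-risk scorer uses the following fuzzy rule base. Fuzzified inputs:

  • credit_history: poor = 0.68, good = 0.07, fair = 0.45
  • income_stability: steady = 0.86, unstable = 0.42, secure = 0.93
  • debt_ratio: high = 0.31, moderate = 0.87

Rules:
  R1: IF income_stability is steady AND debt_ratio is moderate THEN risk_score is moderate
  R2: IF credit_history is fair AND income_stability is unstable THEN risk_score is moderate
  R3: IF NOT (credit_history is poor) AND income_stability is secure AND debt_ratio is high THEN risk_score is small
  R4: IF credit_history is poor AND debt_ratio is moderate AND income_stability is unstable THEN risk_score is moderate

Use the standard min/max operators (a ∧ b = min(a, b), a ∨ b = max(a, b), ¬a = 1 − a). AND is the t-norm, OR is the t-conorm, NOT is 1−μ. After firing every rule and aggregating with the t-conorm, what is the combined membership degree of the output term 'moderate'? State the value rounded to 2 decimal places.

R1: steady=0.86, moderate=0.87; AND[min(a, b)] → w = 0.86
R2: fair=0.45, unstable=0.42; AND[min(a, b)] → w = 0.42
R3: ¬poor=1−0.68=0.32, secure=0.93, high=0.31; AND[min(a, b)] → w = 0.31
R4: poor=0.68, moderate=0.87, unstable=0.42; AND[min(a, b)] → w = 0.42
Rules with consequent 'moderate': {R1, R2, R4} → strengths 0.86, 0.42, 0.42
Aggregate via t-conorm [max(a, b)]: 0.86

0.86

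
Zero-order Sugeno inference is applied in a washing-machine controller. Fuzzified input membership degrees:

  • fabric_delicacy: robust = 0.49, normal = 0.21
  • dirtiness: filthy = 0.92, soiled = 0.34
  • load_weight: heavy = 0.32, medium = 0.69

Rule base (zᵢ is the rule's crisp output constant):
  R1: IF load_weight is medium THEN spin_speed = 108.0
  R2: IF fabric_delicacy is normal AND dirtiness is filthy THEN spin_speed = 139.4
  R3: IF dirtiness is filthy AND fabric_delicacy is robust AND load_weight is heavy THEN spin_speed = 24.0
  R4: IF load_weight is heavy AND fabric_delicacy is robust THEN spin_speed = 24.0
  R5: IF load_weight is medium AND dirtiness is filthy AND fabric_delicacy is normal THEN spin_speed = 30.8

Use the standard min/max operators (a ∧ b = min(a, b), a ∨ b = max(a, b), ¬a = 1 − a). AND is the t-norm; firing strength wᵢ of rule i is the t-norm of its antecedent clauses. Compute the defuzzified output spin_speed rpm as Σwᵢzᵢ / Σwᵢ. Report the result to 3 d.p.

71.784

R1 (z=108.0): medium=0.69 → w = 0.69
R2 (z=139.4): normal=0.21, filthy=0.92; AND[min(a, b)] → w = 0.21
R3 (z=24.0): filthy=0.92, robust=0.49, heavy=0.32; AND[min(a, b)] → w = 0.32
R4 (z=24.0): heavy=0.32, robust=0.49; AND[min(a, b)] → w = 0.32
R5 (z=30.8): medium=0.69, filthy=0.92, normal=0.21; AND[min(a, b)] → w = 0.21
Weighted average = (0.69·108.0 + 0.21·139.4 + 0.32·24.0 + 0.32·24.0 + 0.21·30.8) / (0.69 + 0.21 + 0.32 + 0.32 + 0.21)
  = 125.6220 / 1.7500 = 71.784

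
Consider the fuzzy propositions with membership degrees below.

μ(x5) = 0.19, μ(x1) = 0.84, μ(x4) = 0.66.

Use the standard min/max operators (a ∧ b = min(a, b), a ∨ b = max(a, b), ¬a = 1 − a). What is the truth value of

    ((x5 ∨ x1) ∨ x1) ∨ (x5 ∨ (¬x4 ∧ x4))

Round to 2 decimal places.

0.84

x5 ∨ x1 = max(a, b) on (0.19, 0.84) = 0.84
(x5 ∨ x1) ∨ x1 = max(a, b) on (0.84, 0.84) = 0.84
¬x4 = 1 − 0.66 = 0.34
¬x4 ∧ x4 = min(a, b) on (0.34, 0.66) = 0.34
x5 ∨ (¬x4 ∧ x4) = max(a, b) on (0.19, 0.34) = 0.34
((x5 ∨ x1) ∨ x1) ∨ (x5 ∨ (¬x4 ∧ x4)) = max(a, b) on (0.84, 0.34) = 0.84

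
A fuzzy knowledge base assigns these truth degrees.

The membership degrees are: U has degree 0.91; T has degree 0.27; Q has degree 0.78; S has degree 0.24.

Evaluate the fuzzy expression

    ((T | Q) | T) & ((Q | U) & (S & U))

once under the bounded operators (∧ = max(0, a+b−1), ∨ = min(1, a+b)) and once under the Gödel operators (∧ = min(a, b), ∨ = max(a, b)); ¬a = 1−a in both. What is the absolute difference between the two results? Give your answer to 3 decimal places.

0.090

Under bounded:
  T | Q = min(1, a+b) on (0.27, 0.78) = 1.00
  (T | Q) | T = min(1, a+b) on (1.00, 0.27) = 1.00
  Q | U = min(1, a+b) on (0.78, 0.91) = 1.00
  S & U = max(0, a+b−1) on (0.24, 0.91) = 0.15
  (Q | U) & (S & U) = max(0, a+b−1) on (1.00, 0.15) = 0.15
  ((T | Q) | T) & ((Q | U) & (S & U)) = max(0, a+b−1) on (1.00, 0.15) = 0.15
  → value = 0.1500
Under Gödel:
  T | Q = max(a, b) on (0.27, 0.78) = 0.78
  (T | Q) | T = max(a, b) on (0.78, 0.27) = 0.78
  Q | U = max(a, b) on (0.78, 0.91) = 0.91
  S & U = min(a, b) on (0.24, 0.91) = 0.24
  (Q | U) & (S & U) = min(a, b) on (0.91, 0.24) = 0.24
  ((T | Q) | T) & ((Q | U) & (S & U)) = min(a, b) on (0.78, 0.24) = 0.24
  → value = 0.2400
|0.1500 − 0.2400| = 0.090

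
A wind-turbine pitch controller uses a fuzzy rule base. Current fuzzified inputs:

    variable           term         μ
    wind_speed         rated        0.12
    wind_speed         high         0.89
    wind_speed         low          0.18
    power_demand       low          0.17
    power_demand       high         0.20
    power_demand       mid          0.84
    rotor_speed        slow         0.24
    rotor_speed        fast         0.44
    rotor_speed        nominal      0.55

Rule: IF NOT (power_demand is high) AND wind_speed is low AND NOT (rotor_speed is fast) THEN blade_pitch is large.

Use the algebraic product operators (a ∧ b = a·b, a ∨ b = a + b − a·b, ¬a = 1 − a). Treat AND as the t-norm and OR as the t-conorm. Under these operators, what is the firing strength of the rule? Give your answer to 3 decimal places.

0.081

firing strength: ¬high=1−0.20=0.80, low=0.18, ¬fast=1−0.44=0.56; AND[a·b] → w = 0.0806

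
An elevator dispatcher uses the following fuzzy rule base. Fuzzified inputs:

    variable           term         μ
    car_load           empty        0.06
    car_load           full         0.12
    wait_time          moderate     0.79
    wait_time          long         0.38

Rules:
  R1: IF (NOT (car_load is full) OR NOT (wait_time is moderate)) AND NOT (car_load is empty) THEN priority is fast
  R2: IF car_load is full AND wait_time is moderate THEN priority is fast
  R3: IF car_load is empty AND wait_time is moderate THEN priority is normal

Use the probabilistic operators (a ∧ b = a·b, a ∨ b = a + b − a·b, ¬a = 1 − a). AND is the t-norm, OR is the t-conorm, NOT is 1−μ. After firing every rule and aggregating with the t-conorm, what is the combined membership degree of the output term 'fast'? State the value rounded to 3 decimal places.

0.865

R1: (¬full=1−0.12=0.88 OR ¬moderate=1−0.79=0.21) = 0.9052; AND[a·b] with ¬empty=1−0.06=0.94 → w = 0.8509
R2: full=0.12, moderate=0.79; AND[a·b] → w = 0.0948
R3: empty=0.06, moderate=0.79; AND[a·b] → w = 0.0474
Rules with consequent 'fast': {R1, R2} → strengths 0.8509, 0.0948
Aggregate via t-conorm [a + b − a·b]: 0.8650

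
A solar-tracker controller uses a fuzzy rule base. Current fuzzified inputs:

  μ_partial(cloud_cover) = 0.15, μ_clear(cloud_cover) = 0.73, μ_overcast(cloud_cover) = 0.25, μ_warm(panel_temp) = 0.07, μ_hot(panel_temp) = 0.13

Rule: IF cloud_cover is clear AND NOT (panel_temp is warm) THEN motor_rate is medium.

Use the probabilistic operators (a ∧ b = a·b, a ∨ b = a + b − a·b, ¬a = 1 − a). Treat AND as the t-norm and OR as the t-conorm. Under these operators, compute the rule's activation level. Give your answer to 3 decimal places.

0.679

firing strength: clear=0.73, ¬warm=1−0.07=0.93; AND[a·b] → w = 0.6789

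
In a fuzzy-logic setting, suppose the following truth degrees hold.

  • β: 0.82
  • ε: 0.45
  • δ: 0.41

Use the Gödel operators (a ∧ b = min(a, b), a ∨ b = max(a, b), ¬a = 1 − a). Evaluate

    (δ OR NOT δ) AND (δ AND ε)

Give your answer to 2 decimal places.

0.41

NOT δ = 1 − 0.41 = 0.59
δ OR NOT δ = max(a, b) on (0.41, 0.59) = 0.59
δ AND ε = min(a, b) on (0.41, 0.45) = 0.41
(δ OR NOT δ) AND (δ AND ε) = min(a, b) on (0.59, 0.41) = 0.41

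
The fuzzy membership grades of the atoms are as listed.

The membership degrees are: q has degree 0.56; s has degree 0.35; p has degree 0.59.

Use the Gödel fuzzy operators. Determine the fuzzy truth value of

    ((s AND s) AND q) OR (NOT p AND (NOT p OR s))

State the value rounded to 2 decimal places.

0.41

s AND s = min(a, b) on (0.35, 0.35) = 0.35
(s AND s) AND q = min(a, b) on (0.35, 0.56) = 0.35
NOT p = 1 − 0.59 = 0.41
NOT p = 1 − 0.59 = 0.41
NOT p OR s = max(a, b) on (0.41, 0.35) = 0.41
NOT p AND (NOT p OR s) = min(a, b) on (0.41, 0.41) = 0.41
((s AND s) AND q) OR (NOT p AND (NOT p OR s)) = max(a, b) on (0.35, 0.41) = 0.41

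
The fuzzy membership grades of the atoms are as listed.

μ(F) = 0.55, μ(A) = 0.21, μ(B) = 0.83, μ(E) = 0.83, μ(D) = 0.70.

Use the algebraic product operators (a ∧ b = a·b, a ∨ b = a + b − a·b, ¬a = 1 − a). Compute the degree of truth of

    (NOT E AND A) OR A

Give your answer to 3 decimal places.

0.238

NOT E = 1 − 0.8300 = 0.1700
NOT E AND A = a·b on (0.1700, 0.2100) = 0.0357
(NOT E AND A) OR A = a + b − a·b on (0.0357, 0.2100) = 0.2382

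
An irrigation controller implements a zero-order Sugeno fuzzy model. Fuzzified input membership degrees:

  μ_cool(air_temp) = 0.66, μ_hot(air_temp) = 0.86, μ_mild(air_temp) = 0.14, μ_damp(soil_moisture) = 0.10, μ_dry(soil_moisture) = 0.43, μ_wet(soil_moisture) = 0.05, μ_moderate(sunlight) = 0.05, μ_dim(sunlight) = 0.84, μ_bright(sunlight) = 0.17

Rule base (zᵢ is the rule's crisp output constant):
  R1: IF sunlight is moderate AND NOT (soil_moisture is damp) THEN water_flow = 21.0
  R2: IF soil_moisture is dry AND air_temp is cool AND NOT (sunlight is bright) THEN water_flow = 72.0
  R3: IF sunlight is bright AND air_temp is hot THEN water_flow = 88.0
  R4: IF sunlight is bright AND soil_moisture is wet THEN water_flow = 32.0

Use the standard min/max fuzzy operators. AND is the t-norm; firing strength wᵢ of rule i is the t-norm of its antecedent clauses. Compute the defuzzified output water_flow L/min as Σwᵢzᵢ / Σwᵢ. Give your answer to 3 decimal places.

69.386

R1 (z=21.0): moderate=0.05, ¬damp=1−0.10=0.90; AND[min(a, b)] → w = 0.05
R2 (z=72.0): dry=0.43, cool=0.66, ¬bright=1−0.17=0.83; AND[min(a, b)] → w = 0.43
R3 (z=88.0): bright=0.17, hot=0.86; AND[min(a, b)] → w = 0.17
R4 (z=32.0): bright=0.17, wet=0.05; AND[min(a, b)] → w = 0.05
Weighted average = (0.05·21.0 + 0.43·72.0 + 0.17·88.0 + 0.05·32.0) / (0.05 + 0.43 + 0.17 + 0.05)
  = 48.5700 / 0.7000 = 69.386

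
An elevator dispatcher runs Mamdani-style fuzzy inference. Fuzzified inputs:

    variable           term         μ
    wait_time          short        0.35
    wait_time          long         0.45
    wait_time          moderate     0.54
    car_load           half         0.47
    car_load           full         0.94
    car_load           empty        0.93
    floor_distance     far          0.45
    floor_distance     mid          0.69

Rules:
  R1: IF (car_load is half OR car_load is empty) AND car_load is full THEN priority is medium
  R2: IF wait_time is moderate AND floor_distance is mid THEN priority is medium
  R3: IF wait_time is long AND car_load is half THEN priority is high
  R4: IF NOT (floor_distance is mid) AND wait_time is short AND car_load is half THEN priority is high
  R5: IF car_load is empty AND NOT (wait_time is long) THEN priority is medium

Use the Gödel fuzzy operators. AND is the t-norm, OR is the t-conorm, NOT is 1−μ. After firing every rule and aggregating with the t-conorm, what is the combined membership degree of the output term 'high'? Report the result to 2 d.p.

R1: (half=0.47 OR empty=0.93) = 0.93; AND[min(a, b)] with full=0.94 → w = 0.93
R2: moderate=0.54, mid=0.69; AND[min(a, b)] → w = 0.54
R3: long=0.45, half=0.47; AND[min(a, b)] → w = 0.45
R4: ¬mid=1−0.69=0.31, short=0.35, half=0.47; AND[min(a, b)] → w = 0.31
R5: empty=0.93, ¬long=1−0.45=0.55; AND[min(a, b)] → w = 0.55
Rules with consequent 'high': {R3, R4} → strengths 0.45, 0.31
Aggregate via t-conorm [max(a, b)]: 0.45

0.45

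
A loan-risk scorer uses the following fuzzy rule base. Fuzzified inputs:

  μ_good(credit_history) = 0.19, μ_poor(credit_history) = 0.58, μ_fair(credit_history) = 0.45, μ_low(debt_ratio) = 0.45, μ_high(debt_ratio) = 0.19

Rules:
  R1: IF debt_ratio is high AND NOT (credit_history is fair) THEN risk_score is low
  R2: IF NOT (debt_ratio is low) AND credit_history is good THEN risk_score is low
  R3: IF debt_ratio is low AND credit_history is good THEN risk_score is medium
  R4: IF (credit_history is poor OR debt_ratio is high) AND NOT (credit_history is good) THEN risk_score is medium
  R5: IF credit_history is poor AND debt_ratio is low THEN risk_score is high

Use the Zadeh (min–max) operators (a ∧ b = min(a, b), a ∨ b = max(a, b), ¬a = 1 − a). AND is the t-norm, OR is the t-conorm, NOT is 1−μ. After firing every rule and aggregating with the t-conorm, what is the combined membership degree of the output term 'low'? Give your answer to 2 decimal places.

0.19

R1: high=0.19, ¬fair=1−0.45=0.55; AND[min(a, b)] → w = 0.19
R2: ¬low=1−0.45=0.55, good=0.19; AND[min(a, b)] → w = 0.19
R3: low=0.45, good=0.19; AND[min(a, b)] → w = 0.19
R4: (poor=0.58 OR high=0.19) = 0.58; AND[min(a, b)] with ¬good=1−0.19=0.81 → w = 0.58
R5: poor=0.58, low=0.45; AND[min(a, b)] → w = 0.45
Rules with consequent 'low': {R1, R2} → strengths 0.19, 0.19
Aggregate via t-conorm [max(a, b)]: 0.19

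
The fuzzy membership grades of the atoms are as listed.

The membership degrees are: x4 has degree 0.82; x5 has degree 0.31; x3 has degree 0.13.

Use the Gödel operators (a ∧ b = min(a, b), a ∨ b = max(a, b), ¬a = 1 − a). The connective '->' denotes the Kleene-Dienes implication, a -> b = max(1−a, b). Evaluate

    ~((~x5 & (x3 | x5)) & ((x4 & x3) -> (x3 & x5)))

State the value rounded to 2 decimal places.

0.69

~x5 = 1 − 0.31 = 0.69
x3 | x5 = max(a, b) on (0.13, 0.31) = 0.31
~x5 & (x3 | x5) = min(a, b) on (0.69, 0.31) = 0.31
x4 & x3 = min(a, b) on (0.82, 0.13) = 0.13
x3 & x5 = min(a, b) on (0.13, 0.31) = 0.13
(x4 & x3) -> (x3 & x5)  [Kleene-Dienes: max(1−a, b)] with a=0.13, b=0.13 → 0.87
(~x5 & (x3 | x5)) & ((x4 & x3) -> (x3 & x5)) = min(a, b) on (0.31, 0.87) = 0.31
~((~x5 & (x3 | x5)) & ((x4 & x3) -> (x3 & x5))) = 1 − 0.31 = 0.69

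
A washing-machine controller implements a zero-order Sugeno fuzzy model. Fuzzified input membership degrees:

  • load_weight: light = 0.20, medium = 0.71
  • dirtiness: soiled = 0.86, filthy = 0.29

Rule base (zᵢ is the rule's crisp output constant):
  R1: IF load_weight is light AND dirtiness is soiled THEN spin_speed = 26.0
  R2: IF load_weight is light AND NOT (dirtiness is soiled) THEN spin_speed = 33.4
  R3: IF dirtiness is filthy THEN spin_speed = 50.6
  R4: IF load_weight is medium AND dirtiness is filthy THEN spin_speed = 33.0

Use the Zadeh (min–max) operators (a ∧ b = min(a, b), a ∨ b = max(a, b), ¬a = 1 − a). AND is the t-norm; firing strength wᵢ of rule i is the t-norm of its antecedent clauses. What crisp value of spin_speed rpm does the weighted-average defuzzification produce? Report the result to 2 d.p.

R1 (z=26.0): light=0.20, soiled=0.86; AND[min(a, b)] → w = 0.20
R2 (z=33.4): light=0.20, ¬soiled=1−0.86=0.14; AND[min(a, b)] → w = 0.14
R3 (z=50.6): filthy=0.29 → w = 0.29
R4 (z=33.0): medium=0.71, filthy=0.29; AND[min(a, b)] → w = 0.29
Weighted average = (0.20·26.0 + 0.14·33.4 + 0.29·50.6 + 0.29·33.0) / (0.20 + 0.14 + 0.29 + 0.29)
  = 34.1200 / 0.9200 = 37.09

37.09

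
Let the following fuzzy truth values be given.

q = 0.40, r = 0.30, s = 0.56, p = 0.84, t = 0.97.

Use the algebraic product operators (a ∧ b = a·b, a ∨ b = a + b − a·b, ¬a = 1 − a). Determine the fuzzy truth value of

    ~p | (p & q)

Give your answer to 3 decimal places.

~p = 1 − 0.8400 = 0.1600
p & q = a·b on (0.8400, 0.4000) = 0.3360
~p | (p & q) = a + b − a·b on (0.1600, 0.3360) = 0.4422

0.442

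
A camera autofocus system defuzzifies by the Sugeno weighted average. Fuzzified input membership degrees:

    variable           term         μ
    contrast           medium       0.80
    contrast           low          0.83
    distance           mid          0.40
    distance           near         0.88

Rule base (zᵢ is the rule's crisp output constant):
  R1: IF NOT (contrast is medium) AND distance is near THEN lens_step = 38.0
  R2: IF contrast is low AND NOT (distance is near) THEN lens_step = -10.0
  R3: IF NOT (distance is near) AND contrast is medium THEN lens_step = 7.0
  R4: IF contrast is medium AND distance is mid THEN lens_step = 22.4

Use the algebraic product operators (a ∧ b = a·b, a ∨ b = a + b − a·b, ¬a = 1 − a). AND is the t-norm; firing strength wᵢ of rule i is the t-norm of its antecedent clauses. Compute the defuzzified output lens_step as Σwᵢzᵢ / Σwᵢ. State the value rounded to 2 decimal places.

19.57

R1 (z=38.0): ¬medium=1−0.80=0.20, near=0.88; AND[a·b] → w = 0.1760
R2 (z=-10.0): low=0.83, ¬near=1−0.88=0.12; AND[a·b] → w = 0.0996
R3 (z=7.0): ¬near=1−0.88=0.12, medium=0.80; AND[a·b] → w = 0.0960
R4 (z=22.4): medium=0.80, mid=0.40; AND[a·b] → w = 0.3200
Weighted average = (0.1760·38.0 + 0.0996·-10.0 + 0.0960·7.0 + 0.3200·22.4) / (0.1760 + 0.0996 + 0.0960 + 0.3200)
  = 13.5320 / 0.6916 = 19.57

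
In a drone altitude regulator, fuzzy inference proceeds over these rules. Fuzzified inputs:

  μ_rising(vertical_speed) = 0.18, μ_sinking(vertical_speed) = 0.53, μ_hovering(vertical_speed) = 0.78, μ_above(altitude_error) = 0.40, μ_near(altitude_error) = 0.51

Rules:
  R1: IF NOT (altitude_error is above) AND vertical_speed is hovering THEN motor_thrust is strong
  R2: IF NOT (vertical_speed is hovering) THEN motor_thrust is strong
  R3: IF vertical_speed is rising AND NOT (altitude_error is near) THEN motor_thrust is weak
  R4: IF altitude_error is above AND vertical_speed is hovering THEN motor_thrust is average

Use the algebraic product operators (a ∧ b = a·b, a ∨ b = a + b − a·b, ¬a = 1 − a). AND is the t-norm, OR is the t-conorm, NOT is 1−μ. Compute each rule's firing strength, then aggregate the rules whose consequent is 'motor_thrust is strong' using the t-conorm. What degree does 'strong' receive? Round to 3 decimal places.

0.585

R1: ¬above=1−0.40=0.60, hovering=0.78; AND[a·b] → w = 0.4680
R2: ¬hovering=1−0.78=0.22 → w = 0.2200
R3: rising=0.18, ¬near=1−0.51=0.49; AND[a·b] → w = 0.0882
R4: above=0.40, hovering=0.78; AND[a·b] → w = 0.3120
Rules with consequent 'strong': {R1, R2} → strengths 0.4680, 0.2200
Aggregate via t-conorm [a + b − a·b]: 0.5850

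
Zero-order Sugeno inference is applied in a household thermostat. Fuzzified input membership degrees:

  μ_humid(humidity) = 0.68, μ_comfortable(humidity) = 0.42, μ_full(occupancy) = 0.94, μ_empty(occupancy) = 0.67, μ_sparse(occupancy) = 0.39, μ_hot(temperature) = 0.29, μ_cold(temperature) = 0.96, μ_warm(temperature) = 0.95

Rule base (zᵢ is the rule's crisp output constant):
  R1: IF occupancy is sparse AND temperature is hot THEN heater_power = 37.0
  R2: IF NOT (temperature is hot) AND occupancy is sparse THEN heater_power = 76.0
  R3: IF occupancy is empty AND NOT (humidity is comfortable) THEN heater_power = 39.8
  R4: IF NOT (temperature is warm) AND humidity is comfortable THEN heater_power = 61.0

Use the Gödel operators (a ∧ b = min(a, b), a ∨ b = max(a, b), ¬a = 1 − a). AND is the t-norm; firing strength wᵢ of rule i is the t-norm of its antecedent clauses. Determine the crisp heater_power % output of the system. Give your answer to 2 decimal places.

R1 (z=37.0): sparse=0.39, hot=0.29; AND[min(a, b)] → w = 0.29
R2 (z=76.0): ¬hot=1−0.29=0.71, sparse=0.39; AND[min(a, b)] → w = 0.39
R3 (z=39.8): empty=0.67, ¬comfortable=1−0.42=0.58; AND[min(a, b)] → w = 0.58
R4 (z=61.0): ¬warm=1−0.95=0.05, comfortable=0.42; AND[min(a, b)] → w = 0.05
Weighted average = (0.29·37.0 + 0.39·76.0 + 0.58·39.8 + 0.05·61.0) / (0.29 + 0.39 + 0.58 + 0.05)
  = 66.5040 / 1.3100 = 50.77

50.77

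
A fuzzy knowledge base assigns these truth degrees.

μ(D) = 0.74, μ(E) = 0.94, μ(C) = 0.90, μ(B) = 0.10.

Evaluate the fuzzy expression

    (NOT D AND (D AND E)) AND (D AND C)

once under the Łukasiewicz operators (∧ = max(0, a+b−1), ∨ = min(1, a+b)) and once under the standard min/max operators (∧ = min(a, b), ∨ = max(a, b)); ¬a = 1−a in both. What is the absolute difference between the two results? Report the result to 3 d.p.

Under Łukasiewicz:
  NOT D = 1 − 0.74 = 0.26
  D AND E = max(0, a+b−1) on (0.74, 0.94) = 0.68
  NOT D AND (D AND E) = max(0, a+b−1) on (0.26, 0.68) = 0.00
  D AND C = max(0, a+b−1) on (0.74, 0.90) = 0.64
  (NOT D AND (D AND E)) AND (D AND C) = max(0, a+b−1) on (0.00, 0.64) = 0.00
  → value = 0.0000
Under standard min/max:
  NOT D = 1 − 0.74 = 0.26
  D AND E = min(a, b) on (0.74, 0.94) = 0.74
  NOT D AND (D AND E) = min(a, b) on (0.26, 0.74) = 0.26
  D AND C = min(a, b) on (0.74, 0.90) = 0.74
  (NOT D AND (D AND E)) AND (D AND C) = min(a, b) on (0.26, 0.74) = 0.26
  → value = 0.2600
|0.0000 − 0.2600| = 0.260

0.260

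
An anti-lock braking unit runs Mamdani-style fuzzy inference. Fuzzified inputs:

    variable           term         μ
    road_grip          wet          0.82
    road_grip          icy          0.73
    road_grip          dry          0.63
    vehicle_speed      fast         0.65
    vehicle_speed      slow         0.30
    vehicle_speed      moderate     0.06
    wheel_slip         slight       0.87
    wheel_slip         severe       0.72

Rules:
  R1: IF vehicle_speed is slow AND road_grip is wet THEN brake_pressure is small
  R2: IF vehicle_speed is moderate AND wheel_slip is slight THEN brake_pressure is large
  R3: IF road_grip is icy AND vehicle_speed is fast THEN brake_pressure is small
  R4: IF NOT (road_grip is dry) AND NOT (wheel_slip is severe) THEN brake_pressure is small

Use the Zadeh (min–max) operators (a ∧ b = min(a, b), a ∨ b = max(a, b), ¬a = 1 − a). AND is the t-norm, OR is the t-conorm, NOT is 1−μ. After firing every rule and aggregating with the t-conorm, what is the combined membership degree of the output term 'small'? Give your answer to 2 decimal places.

R1: slow=0.30, wet=0.82; AND[min(a, b)] → w = 0.30
R2: moderate=0.06, slight=0.87; AND[min(a, b)] → w = 0.06
R3: icy=0.73, fast=0.65; AND[min(a, b)] → w = 0.65
R4: ¬dry=1−0.63=0.37, ¬severe=1−0.72=0.28; AND[min(a, b)] → w = 0.28
Rules with consequent 'small': {R1, R3, R4} → strengths 0.30, 0.65, 0.28
Aggregate via t-conorm [max(a, b)]: 0.65

0.65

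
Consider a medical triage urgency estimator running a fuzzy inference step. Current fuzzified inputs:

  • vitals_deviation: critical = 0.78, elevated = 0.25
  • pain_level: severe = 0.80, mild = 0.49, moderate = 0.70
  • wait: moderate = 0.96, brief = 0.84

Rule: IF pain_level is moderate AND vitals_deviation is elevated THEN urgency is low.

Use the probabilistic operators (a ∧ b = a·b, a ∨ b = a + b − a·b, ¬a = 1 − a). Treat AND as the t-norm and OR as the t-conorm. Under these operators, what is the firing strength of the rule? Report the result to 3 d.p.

0.175

firing strength: moderate=0.70, elevated=0.25; AND[a·b] → w = 0.1750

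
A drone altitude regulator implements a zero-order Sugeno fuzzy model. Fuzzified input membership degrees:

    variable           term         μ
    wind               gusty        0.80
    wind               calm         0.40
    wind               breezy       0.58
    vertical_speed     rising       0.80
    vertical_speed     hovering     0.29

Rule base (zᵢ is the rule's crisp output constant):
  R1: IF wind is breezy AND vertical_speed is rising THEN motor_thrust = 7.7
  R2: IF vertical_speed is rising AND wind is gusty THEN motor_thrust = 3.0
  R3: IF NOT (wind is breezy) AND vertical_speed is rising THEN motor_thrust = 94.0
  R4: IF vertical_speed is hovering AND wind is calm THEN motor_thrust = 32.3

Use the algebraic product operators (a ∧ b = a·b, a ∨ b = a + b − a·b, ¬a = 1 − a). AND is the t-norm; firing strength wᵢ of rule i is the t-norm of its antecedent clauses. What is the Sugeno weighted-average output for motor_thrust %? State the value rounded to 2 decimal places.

R1 (z=7.7): breezy=0.58, rising=0.80; AND[a·b] → w = 0.4640
R2 (z=3.0): rising=0.80, gusty=0.80; AND[a·b] → w = 0.6400
R3 (z=94.0): ¬breezy=1−0.58=0.42, rising=0.80; AND[a·b] → w = 0.3360
R4 (z=32.3): hovering=0.29, calm=0.40; AND[a·b] → w = 0.1160
Weighted average = (0.4640·7.7 + 0.6400·3.0 + 0.3360·94.0 + 0.1160·32.3) / (0.4640 + 0.6400 + 0.3360 + 0.1160)
  = 40.8236 / 1.5560 = 26.24

26.24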